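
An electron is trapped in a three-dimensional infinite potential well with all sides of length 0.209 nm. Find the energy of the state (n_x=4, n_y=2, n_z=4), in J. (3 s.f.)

E = 4.97×10^-17 J

For a 3D rectangular well E = (h²/8m_e)·Σ n_i²/L_i² = (6.626×10^-34)²/(8·9.109×10^-31) · [4²/(0.209 nm)² + 2²/(0.209 nm)² + 4²/(0.209 nm)²].
Evaluating gives E = 4.97×10^-17 J.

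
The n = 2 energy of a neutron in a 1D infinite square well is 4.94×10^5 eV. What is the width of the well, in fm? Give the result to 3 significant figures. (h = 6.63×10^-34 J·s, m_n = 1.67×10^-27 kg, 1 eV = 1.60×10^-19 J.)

From E_n = n²h²/(8m_nL²), L = n·h/√(8m_nE_n).
E_2 = 4.94×10^5 eV = 7.904×10^-14 J, so L = 2·6.63×10^-34/√(8·1.67×10^-27·7.904×10^-14) = 4.08×10^-14 m = 40.8 fm.

L = 40.8 fm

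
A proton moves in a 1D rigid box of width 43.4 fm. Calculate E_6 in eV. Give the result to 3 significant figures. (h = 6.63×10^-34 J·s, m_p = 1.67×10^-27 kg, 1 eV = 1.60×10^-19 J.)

For an infinite well E_n = n²h²/(8m_pL²), so E_1 = h²/(8m_pL²) = (6.63×10^-34)²/(8·1.67×10^-27·(4.34×10^-14 m)²) = 1.747×10^-14 J.
Then E_6 = 6²·E_1 = 36·1.747×10^-14 J = 6.289×10^-13 J.
Converting, E_6 = 6.289×10^-13 J / (1.60×10^-19 J/eV) = 3.93×10^6 eV.

E_6 = 3.93×10^6 eV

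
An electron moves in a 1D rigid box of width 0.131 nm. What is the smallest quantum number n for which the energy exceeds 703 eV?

n = 6

E_1 = h²/(8m_eL²) = 3.511×10^-18 J = 21.92 eV.
Need n² > 703/21.92 = 32.07, i.e. n > 5.663.
The smallest integer satisfying this is n = 6.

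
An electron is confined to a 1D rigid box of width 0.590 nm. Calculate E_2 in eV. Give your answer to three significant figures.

E_2 = 4.32 eV

For an infinite well E_n = n²h²/(8m_eL²), so E_1 = h²/(8m_eL²) = (6.626×10^-34)²/(8·9.109×10^-31·(5.90×10^-10 m)²) = 1.731×10^-19 J.
Then E_2 = 2²·E_1 = 4·1.731×10^-19 J = 6.924×10^-19 J.
Converting, E_2 = 6.924×10^-19 J / (1.602×10^-19 J/eV) = 4.32 eV.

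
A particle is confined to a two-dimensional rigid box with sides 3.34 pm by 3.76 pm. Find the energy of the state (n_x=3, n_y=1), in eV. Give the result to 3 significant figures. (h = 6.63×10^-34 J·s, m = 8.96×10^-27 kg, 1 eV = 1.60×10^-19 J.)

For a 2D rectangular well E = (h²/8m)·Σ n_i²/L_i² = (6.63×10^-34)²/(8·8.96×10^-27) · [3²/(3.34 pm)² + 1²/(3.76 pm)²].
Evaluating gives E = 5.381×10^-18 J = 33.6 eV.

E = 33.6 eV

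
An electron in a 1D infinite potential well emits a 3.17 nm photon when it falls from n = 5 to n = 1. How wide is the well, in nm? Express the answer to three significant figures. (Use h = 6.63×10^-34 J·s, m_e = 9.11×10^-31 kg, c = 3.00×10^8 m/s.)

L = 0.152 nm

The photon carries ΔE = hc/λ = 6.63×10^-34·3.00×10^8/3.17×10^-9 m = 6.274×10^-17 J.
Since ΔE = (5² − 1²)E_1, E_1 = 2.614×10^-18 J, and L = h/√(8m_eE_1) = 1.52×10^-10 m = 0.152 nm.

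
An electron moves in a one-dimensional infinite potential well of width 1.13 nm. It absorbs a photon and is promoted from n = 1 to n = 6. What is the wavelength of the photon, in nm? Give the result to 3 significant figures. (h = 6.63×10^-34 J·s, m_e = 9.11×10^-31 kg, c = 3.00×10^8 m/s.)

λ = 120 nm

E_1 = h²/(8m_eL²) = 4.723×10^-20 J, so ΔE = (6² − 1²)E_1 = 1.653×10^-18 J.
λ = hc/ΔE = (6.63×10^-34·3.00×10^8)/1.653×10^-18 = 1.20×10^-7 m = 120 nm.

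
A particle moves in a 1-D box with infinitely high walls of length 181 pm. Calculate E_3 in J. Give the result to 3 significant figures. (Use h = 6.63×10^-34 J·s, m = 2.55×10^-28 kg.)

For an infinite well E_n = n²h²/(8mL²), so E_1 = h²/(8mL²) = (6.63×10^-34)²/(8·2.55×10^-28·(1.81×10^-10 m)²) = 6.577×10^-21 J.
Then E_3 = 3²·E_1 = 9·6.577×10^-21 J = 5.92×10^-20 J.

E_3 = 5.92×10^-20 J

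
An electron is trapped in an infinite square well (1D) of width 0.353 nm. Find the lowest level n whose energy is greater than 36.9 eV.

n = 4

E_1 = h²/(8m_eL²) = 4.835×10^-19 J = 3.018 eV.
Need n² > 36.9/3.018 = 12.23, i.e. n > 3.497.
The smallest integer satisfying this is n = 4.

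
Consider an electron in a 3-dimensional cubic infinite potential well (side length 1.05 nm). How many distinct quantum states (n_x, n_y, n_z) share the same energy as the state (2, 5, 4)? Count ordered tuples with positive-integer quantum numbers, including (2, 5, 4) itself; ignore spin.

degeneracy = 6

The level has n_x² + n_y² + n_z² = 45. The ordered positive-integer solutions are (2, 4, 5), (2, 5, 4), (4, 2, 5), (4, 5, 2), (5, 2, 4), (5, 4, 2).
That gives 6 states.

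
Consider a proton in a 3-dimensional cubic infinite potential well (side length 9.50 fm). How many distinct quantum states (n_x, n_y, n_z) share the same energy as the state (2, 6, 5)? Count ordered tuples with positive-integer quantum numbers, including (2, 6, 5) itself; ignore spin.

degeneracy = 6

The level has n_x² + n_y² + n_z² = 65. The ordered positive-integer solutions are (2, 5, 6), (2, 6, 5), (5, 2, 6), (5, 6, 2), (6, 2, 5), (6, 5, 2).
That gives 6 states.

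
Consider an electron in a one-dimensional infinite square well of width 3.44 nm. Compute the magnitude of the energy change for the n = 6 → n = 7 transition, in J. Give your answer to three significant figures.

|ΔE| = 6.62×10^-20 J

E_1 = h²/(8m_eL²) = 5.091×10^-21 J.
|ΔE| = |6² − 7²|·E_1 = 13·5.091×10^-21 J = 6.62×10^-20 J.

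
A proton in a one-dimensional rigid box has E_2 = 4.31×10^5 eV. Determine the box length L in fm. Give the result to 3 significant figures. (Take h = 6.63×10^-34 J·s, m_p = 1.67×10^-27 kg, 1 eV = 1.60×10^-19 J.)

L = 43.7 fm

From E_n = n²h²/(8m_pL²), L = n·h/√(8m_pE_n).
E_2 = 4.31×10^5 eV = 6.896×10^-14 J, so L = 2·6.63×10^-34/√(8·1.67×10^-27·6.896×10^-14) = 4.37×10^-14 m = 43.7 fm.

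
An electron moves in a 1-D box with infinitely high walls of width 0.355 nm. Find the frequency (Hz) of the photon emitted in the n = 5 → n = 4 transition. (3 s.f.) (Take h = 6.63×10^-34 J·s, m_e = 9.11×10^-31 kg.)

E_1 = h²/(8m_eL²) = 4.786×10^-19 J and ΔE = (5² − 4²)E_1 = 4.307×10^-18 J.
f = ΔE/h = 4.307×10^-18/6.63×10^-34 = 6.50×10^15 Hz.

f = 6.50×10^15 Hz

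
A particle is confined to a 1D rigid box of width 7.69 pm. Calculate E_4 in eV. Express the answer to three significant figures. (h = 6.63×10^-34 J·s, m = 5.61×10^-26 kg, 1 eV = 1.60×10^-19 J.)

E_4 = 1.66 eV

For an infinite well E_n = n²h²/(8mL²), so E_1 = h²/(8mL²) = (6.63×10^-34)²/(8·5.61×10^-26·(7.69×10^-12 m)²) = 1.656×10^-20 J.
Then E_4 = 4²·E_1 = 16·1.656×10^-20 J = 2.650×10^-19 J.
Converting, E_4 = 2.650×10^-19 J / (1.60×10^-19 J/eV) = 1.66 eV.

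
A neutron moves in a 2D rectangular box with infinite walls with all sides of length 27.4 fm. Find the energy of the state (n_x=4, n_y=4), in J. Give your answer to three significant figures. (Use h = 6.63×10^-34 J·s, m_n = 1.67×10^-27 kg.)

For a 2D rectangular well E = (h²/8m_n)·Σ n_i²/L_i² = (6.63×10^-34)²/(8·1.67×10^-27) · [4²/(27.4 fm)² + 4²/(27.4 fm)²].
Evaluating gives E = 1.40×10^-12 J.

E = 1.40×10^-12 J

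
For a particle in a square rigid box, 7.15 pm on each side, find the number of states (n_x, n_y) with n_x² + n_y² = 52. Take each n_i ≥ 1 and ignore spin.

degeneracy = 2

The level has n_x² + n_y² = 52. The ordered positive-integer solutions are (4, 6), (6, 4).
That gives 2 states.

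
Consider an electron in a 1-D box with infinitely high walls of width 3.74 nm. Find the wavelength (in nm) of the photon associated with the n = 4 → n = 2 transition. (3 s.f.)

E_1 = h²/(8m_eL²) = 4.307×10^-21 J, so ΔE = (4² − 2²)E_1 = 5.168×10^-20 J.
λ = hc/ΔE = (6.626×10^-34·2.998×10^8)/5.168×10^-20 = 3.84×10^-6 m = 3.84×10^3 nm.

λ = 3.84×10^3 nm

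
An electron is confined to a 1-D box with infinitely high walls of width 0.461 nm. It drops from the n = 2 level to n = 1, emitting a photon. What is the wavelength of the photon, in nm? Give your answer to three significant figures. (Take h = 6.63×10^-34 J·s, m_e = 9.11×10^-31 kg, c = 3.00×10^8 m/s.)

E_1 = h²/(8m_eL²) = 2.838×10^-19 J, so ΔE = (2² − 1²)E_1 = 8.514×10^-19 J.
λ = hc/ΔE = (6.63×10^-34·3.00×10^8)/8.514×10^-19 = 2.34×10^-7 m = 234 nm.

λ = 234 nm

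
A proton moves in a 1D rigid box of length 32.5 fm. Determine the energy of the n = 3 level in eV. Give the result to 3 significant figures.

E_3 = 1.74×10^6 eV

For an infinite well E_n = n²h²/(8m_pL²), so E_1 = h²/(8m_pL²) = (6.626×10^-34)²/(8·1.673×10^-27·(3.25×10^-14 m)²) = 3.106×10^-14 J.
Then E_3 = 3²·E_1 = 9·3.106×10^-14 J = 2.795×10^-13 J.
Converting, E_3 = 2.795×10^-13 J / (1.602×10^-19 J/eV) = 1.74×10^6 eV.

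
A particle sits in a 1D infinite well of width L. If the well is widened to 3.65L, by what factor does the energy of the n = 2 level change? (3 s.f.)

E_n ∝ 1/L², so the energy scales by 1/3.65² = 0.0751.

0.0751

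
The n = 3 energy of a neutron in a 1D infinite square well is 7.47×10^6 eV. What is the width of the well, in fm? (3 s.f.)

From E_n = n²h²/(8m_nL²), L = n·h/√(8m_nE_n).
E_3 = 7.47×10^6 eV = 1.197×10^-12 J, so L = 3·6.626×10^-34/√(8·1.675×10^-27·1.197×10^-12) = 1.57×10^-14 m = 15.7 fm.

L = 15.7 fm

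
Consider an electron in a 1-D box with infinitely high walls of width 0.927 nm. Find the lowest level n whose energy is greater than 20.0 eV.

n = 7

E_1 = h²/(8m_eL²) = 7.011×10^-20 J = 0.4376 eV.
Need n² > 20.0/0.4376 = 45.70, i.e. n > 6.760.
The smallest integer satisfying this is n = 7.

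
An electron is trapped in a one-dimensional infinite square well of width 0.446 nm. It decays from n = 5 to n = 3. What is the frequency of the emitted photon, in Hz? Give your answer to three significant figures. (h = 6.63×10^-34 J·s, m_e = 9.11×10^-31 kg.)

E_1 = h²/(8m_eL²) = 3.032×10^-19 J and ΔE = (5² − 3²)E_1 = 4.851×10^-18 J.
f = ΔE/h = 4.851×10^-18/6.63×10^-34 = 7.32×10^15 Hz.

f = 7.32×10^15 Hz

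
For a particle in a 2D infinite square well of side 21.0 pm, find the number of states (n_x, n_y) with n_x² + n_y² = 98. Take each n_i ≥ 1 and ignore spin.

degeneracy = 1

The level has n_x² + n_y² = 98. The ordered positive-integer solutions are (7, 7).
That gives 1 state.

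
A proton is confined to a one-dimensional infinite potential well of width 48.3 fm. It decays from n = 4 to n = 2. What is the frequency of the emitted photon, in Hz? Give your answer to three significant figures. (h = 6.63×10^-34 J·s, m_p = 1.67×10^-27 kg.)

E_1 = h²/(8m_pL²) = 1.410×10^-14 J and ΔE = (4² − 2²)E_1 = 1.692×10^-13 J.
f = ΔE/h = 1.692×10^-13/6.63×10^-34 = 2.55×10^20 Hz.

f = 2.55×10^20 Hz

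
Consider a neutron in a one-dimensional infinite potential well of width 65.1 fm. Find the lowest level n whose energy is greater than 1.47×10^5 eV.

E_1 = h²/(8m_nL²) = 7.731×10^-15 J = 4.826×10^4 eV.
Need n² > 1.47×10^5/4.826×10^4 = 3.046, i.e. n > 1.745.
The smallest integer satisfying this is n = 2.

n = 2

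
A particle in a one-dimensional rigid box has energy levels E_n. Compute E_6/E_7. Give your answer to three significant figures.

E_n ∝ n², so E_6/E_7 = 6²/7² = 36/49 = 0.735.

0.735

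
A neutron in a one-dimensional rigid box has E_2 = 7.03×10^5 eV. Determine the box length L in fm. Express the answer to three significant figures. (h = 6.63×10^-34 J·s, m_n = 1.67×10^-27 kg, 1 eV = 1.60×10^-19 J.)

From E_n = n²h²/(8m_nL²), L = n·h/√(8m_nE_n).
E_2 = 7.03×10^5 eV = 1.125×10^-13 J, so L = 2·6.63×10^-34/√(8·1.67×10^-27·1.125×10^-13) = 3.42×10^-14 m = 34.2 fm.

L = 34.2 fm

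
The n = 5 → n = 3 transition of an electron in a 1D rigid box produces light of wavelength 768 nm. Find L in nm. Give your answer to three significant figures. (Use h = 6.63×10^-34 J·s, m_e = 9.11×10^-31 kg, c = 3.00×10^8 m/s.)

L = 1.93 nm

The photon carries ΔE = hc/λ = 6.63×10^-34·3.00×10^8/7.68×10^-7 m = 2.590×10^-19 J.
Since ΔE = (5² − 3²)E_1, E_1 = 1.619×10^-20 J, and L = h/√(8m_eE_1) = 1.93×10^-9 m = 1.93 nm.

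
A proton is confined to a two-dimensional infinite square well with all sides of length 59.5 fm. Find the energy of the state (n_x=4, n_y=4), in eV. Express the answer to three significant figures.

E = 1.85×10^6 eV

For a 2D rectangular well E = (h²/8m_p)·Σ n_i²/L_i² = (6.626×10^-34)²/(8·1.673×10^-27) · [4²/(59.5 fm)² + 4²/(59.5 fm)²].
Evaluating gives E = 2.965×10^-13 J = 1.85×10^6 eV.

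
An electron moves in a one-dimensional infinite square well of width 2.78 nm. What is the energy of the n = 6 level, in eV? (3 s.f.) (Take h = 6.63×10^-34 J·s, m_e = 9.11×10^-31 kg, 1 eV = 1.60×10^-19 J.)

For an infinite well E_n = n²h²/(8m_eL²), so E_1 = h²/(8m_eL²) = (6.63×10^-34)²/(8·9.11×10^-31·(2.78×10^-9 m)²) = 7.804×10^-21 J.
Then E_6 = 6²·E_1 = 36·7.804×10^-21 J = 2.809×10^-19 J.
Converting, E_6 = 2.809×10^-19 J / (1.60×10^-19 J/eV) = 1.76 eV.

E_6 = 1.76 eV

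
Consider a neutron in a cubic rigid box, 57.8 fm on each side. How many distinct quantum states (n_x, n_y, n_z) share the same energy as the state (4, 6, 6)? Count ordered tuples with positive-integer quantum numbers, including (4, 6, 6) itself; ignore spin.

The level has n_x² + n_y² + n_z² = 88. The ordered positive-integer solutions are (4, 6, 6), (6, 4, 6), (6, 6, 4).
That gives 3 states.

degeneracy = 3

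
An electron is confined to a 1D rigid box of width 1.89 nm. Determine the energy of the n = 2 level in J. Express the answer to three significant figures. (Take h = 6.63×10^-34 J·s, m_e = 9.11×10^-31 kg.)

For an infinite well E_n = n²h²/(8m_eL²), so E_1 = h²/(8m_eL²) = (6.63×10^-34)²/(8·9.11×10^-31·(1.89×10^-9 m)²) = 1.688×10^-20 J.
Then E_2 = 2²·E_1 = 4·1.688×10^-20 J = 6.75×10^-20 J.

E_2 = 6.75×10^-20 J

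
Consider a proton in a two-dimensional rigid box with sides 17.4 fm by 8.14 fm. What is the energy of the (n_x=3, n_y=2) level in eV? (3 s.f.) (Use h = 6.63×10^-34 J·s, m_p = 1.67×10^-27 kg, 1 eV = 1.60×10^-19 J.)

For a 2D rectangular well E = (h²/8m_p)·Σ n_i²/L_i² = (6.63×10^-34)²/(8·1.67×10^-27) · [3²/(17.4 fm)² + 2²/(8.14 fm)²].
Evaluating gives E = 2.964×10^-12 J = 1.85×10^7 eV.

E = 1.85×10^7 eV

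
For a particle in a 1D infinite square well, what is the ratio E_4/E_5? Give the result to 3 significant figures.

E_n ∝ n², so E_4/E_5 = 4²/5² = 16/25 = 0.640.

0.640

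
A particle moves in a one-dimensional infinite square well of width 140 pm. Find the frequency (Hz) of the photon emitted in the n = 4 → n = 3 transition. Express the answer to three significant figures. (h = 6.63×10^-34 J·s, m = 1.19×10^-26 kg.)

f = 2.49×10^12 Hz

E_1 = h²/(8mL²) = 2.356×10^-22 J and ΔE = (4² − 3²)E_1 = 1.649×10^-21 J.
f = ΔE/h = 1.649×10^-21/6.63×10^-34 = 2.49×10^12 Hz.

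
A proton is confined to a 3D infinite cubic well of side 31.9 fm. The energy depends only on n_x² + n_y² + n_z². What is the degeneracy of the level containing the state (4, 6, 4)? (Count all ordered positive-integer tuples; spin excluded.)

degeneracy = 3

The level has n_x² + n_y² + n_z² = 68. The ordered positive-integer solutions are (4, 4, 6), (4, 6, 4), (6, 4, 4).
That gives 3 states.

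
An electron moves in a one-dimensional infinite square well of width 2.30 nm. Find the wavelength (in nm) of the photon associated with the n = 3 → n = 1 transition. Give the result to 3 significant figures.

λ = 2.18×10^3 nm

E_1 = h²/(8m_eL²) = 1.139×10^-20 J, so ΔE = (3² − 1²)E_1 = 9.112×10^-20 J.
λ = hc/ΔE = (6.626×10^-34·2.998×10^8)/9.112×10^-20 = 2.18×10^-6 m = 2.18×10^3 nm.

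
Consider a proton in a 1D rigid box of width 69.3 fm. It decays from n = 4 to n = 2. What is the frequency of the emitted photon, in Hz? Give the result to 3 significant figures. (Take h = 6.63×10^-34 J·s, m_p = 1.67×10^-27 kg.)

E_1 = h²/(8m_pL²) = 6.851×10^-15 J and ΔE = (4² − 2²)E_1 = 8.221×10^-14 J.
f = ΔE/h = 8.221×10^-14/6.63×10^-34 = 1.24×10^20 Hz.

f = 1.24×10^20 Hz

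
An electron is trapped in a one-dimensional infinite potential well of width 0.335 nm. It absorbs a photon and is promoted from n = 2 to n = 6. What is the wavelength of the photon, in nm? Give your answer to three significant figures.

E_1 = h²/(8m_eL²) = 5.368×10^-19 J, so ΔE = (6² − 2²)E_1 = 1.718×10^-17 J.
λ = hc/ΔE = (6.626×10^-34·2.998×10^8)/1.718×10^-17 = 1.16×10^-8 m = 11.6 nm.

λ = 11.6 nm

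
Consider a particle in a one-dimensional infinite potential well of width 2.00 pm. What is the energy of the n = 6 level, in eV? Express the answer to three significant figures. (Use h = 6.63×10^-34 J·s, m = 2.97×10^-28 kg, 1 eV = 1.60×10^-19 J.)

For an infinite well E_n = n²h²/(8mL²), so E_1 = h²/(8mL²) = (6.63×10^-34)²/(8·2.97×10^-28·(2.00×10^-12 m)²) = 4.625×10^-17 J.
Then E_6 = 6²·E_1 = 36·4.625×10^-17 J = 1.665×10^-15 J.
Converting, E_6 = 1.665×10^-15 J / (1.60×10^-19 J/eV) = 1.04×10^4 eV.

E_6 = 1.04×10^4 eV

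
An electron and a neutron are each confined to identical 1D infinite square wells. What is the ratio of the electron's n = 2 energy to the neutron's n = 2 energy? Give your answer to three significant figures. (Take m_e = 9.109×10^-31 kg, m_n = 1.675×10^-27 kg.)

E_n ∝ 1/m at fixed n and L, so the ratio is m_n/m_e = 1.675×10^-27/9.109×10^-31 = 1.84×10^3.

1.84×10^3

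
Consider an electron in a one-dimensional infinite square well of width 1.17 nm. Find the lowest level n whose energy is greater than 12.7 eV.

E_1 = h²/(8m_eL²) = 4.401×10^-20 J = 0.2747 eV.
Need n² > 12.7/0.2747 = 46.23, i.e. n > 6.799.
The smallest integer satisfying this is n = 7.

n = 7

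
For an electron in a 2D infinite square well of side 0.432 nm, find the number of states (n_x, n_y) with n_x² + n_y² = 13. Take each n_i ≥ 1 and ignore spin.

degeneracy = 2

The level has n_x² + n_y² = 13. The ordered positive-integer solutions are (2, 3), (3, 2).
That gives 2 states.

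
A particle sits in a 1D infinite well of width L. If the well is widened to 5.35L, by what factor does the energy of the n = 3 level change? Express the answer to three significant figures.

E_n ∝ 1/L², so the energy scales by 1/5.35² = 0.0349.

0.0349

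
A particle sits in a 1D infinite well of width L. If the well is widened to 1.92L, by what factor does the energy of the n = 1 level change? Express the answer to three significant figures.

0.271

E_n ∝ 1/L², so the energy scales by 1/1.92² = 0.271.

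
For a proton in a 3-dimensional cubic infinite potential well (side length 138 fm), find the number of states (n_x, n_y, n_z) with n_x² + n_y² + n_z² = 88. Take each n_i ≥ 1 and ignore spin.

The level has n_x² + n_y² + n_z² = 88. The ordered positive-integer solutions are (4, 6, 6), (6, 4, 6), (6, 6, 4).
That gives 3 states.

degeneracy = 3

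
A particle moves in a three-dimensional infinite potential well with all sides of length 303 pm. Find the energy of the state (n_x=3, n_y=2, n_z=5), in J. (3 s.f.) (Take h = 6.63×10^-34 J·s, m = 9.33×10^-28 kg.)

For a 3D rectangular well E = (h²/8m)·Σ n_i²/L_i² = (6.63×10^-34)²/(8·9.33×10^-28) · [3²/(303 pm)² + 2²/(303 pm)² + 5²/(303 pm)²].
Evaluating gives E = 2.44×10^-20 J.

E = 2.44×10^-20 J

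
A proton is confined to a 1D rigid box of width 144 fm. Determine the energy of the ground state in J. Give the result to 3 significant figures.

E_1 = 1.58×10^-15 J

For an infinite well E_n = n²h²/(8m_pL²), so E_1 = h²/(8m_pL²) = (6.626×10^-34)²/(8·1.673×10^-27·(1.44×10^-13 m)²) = 1.582×10^-15 J.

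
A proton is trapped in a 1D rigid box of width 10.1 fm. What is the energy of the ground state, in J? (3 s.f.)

E_1 = 3.22×10^-13 J

For an infinite well E_n = n²h²/(8m_pL²), so E_1 = h²/(8m_pL²) = (6.626×10^-34)²/(8·1.673×10^-27·(1.01×10^-14 m)²) = 3.216×10^-13 J.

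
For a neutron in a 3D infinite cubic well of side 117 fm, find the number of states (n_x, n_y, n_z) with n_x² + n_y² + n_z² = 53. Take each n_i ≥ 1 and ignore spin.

degeneracy = 6

The level has n_x² + n_y² + n_z² = 53. The ordered positive-integer solutions are (1, 4, 6), (1, 6, 4), (4, 1, 6), (4, 6, 1), (6, 1, 4), (6, 4, 1).
That gives 6 states.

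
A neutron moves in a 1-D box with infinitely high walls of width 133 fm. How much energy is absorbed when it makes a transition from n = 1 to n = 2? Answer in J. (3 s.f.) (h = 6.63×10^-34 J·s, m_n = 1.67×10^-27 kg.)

E_1 = h²/(8m_nL²) = 1.860×10^-15 J.
|ΔE| = |1² − 2²|·E_1 = 3·1.860×10^-15 J = 5.58×10^-15 J.

|ΔE| = 5.58×10^-15 J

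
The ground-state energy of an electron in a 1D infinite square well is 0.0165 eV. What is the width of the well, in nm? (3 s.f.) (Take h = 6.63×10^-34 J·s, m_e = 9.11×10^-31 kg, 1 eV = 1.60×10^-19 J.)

From E_n = n²h²/(8m_eL²), L = n·h/√(8m_eE_n).
E_1 = 0.0165 eV = 2.640×10^-21 J, so L = 1·6.63×10^-34/√(8·9.11×10^-31·2.640×10^-21) = 4.78×10^-9 m = 4.78 nm.

L = 4.78 nm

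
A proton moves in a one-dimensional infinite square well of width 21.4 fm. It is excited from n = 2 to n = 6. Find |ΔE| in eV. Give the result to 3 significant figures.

|ΔE| = 1.43×10^7 eV

E_1 = h²/(8m_pL²) = 7.163×10^-14 J.
|ΔE| = |2² − 6²|·E_1 = 32·7.163×10^-14 J = 2.292×10^-12 J = 1.43×10^7 eV.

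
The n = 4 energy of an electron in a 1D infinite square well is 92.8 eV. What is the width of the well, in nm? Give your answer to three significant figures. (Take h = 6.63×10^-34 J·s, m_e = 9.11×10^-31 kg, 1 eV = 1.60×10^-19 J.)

From E_n = n²h²/(8m_eL²), L = n·h/√(8m_eE_n).
E_4 = 92.8 eV = 1.485×10^-17 J, so L = 4·6.63×10^-34/√(8·9.11×10^-31·1.485×10^-17) = 2.55×10^-10 m = 0.255 nm.

L = 0.255 nm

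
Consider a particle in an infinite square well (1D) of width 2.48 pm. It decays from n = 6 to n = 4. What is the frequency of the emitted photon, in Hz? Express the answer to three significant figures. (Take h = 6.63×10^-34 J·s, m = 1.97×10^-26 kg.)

f = 1.37×10^16 Hz

E_1 = h²/(8mL²) = 4.535×10^-19 J and ΔE = (6² − 4²)E_1 = 9.070×10^-18 J.
f = ΔE/h = 9.070×10^-18/6.63×10^-34 = 1.37×10^16 Hz.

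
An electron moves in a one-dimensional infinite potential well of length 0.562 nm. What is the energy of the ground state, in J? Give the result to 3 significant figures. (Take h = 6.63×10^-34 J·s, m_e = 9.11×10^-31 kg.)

E_1 = 1.91×10^-19 J

For an infinite well E_n = n²h²/(8m_eL²), so E_1 = h²/(8m_eL²) = (6.63×10^-34)²/(8·9.11×10^-31·(5.62×10^-10 m)²) = 1.910×10^-19 J.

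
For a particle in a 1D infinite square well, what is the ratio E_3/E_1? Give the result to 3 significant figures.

9.00

E_n ∝ n², so E_3/E_1 = 3²/1² = 9/1 = 9.00.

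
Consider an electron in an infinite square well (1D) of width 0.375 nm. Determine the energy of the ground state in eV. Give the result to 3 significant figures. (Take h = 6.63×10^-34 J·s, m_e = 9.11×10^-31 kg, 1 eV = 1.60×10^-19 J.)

E_1 = 2.68 eV

For an infinite well E_n = n²h²/(8m_eL²), so E_1 = h²/(8m_eL²) = (6.63×10^-34)²/(8·9.11×10^-31·(3.75×10^-10 m)²) = 4.289×10^-19 J.
Converting, E_1 = 4.289×10^-19 J / (1.60×10^-19 J/eV) = 2.68 eV.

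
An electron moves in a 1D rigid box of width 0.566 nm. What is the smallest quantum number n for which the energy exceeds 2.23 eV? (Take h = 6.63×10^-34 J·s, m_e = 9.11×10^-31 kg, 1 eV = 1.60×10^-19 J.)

n = 2

E_1 = h²/(8m_eL²) = 1.883×10^-19 J = 1.177 eV.
Need n² > 2.23/1.177 = 1.895, i.e. n > 1.377.
The smallest integer satisfying this is n = 2.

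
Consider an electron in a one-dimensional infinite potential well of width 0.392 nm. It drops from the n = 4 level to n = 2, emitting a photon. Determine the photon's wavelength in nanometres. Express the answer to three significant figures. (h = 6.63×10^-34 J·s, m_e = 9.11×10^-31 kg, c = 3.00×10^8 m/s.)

E_1 = h²/(8m_eL²) = 3.925×10^-19 J, so ΔE = (4² − 2²)E_1 = 4.710×10^-18 J.
λ = hc/ΔE = (6.63×10^-34·3.00×10^8)/4.710×10^-18 = 4.22×10^-8 m = 42.2 nm.

λ = 42.2 nm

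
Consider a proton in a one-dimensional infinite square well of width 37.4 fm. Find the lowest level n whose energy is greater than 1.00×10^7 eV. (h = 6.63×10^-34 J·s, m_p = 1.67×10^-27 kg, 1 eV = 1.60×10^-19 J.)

E_1 = h²/(8m_pL²) = 2.352×10^-14 J = 1.470×10^5 eV.
Need n² > 1.00×10^7/1.470×10^5 = 68.03, i.e. n > 8.248.
The smallest integer satisfying this is n = 9.

n = 9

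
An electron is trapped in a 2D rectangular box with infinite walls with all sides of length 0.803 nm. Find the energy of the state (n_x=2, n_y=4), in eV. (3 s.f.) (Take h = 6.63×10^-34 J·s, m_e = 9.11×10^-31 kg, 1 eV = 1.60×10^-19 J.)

E = 11.7 eV

For a 2D rectangular well E = (h²/8m_e)·Σ n_i²/L_i² = (6.63×10^-34)²/(8·9.11×10^-31) · [2²/(0.803 nm)² + 4²/(0.803 nm)²].
Evaluating gives E = 1.871×10^-18 J = 11.7 eV.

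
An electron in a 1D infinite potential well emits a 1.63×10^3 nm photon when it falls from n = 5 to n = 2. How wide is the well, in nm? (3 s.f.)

L = 3.22 nm

The photon carries ΔE = hc/λ = 6.626×10^-34·2.998×10^8/1.63×10^-6 m = 1.219×10^-19 J.
Since ΔE = (5² − 2²)E_1, E_1 = 5.805×10^-21 J, and L = h/√(8m_eE_1) = 3.22×10^-9 m = 3.22 nm.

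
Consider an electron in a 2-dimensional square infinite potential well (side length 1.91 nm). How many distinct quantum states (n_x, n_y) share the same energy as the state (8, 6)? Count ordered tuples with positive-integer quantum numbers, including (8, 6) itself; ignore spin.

degeneracy = 2

The level has n_x² + n_y² = 100. The ordered positive-integer solutions are (6, 8), (8, 6).
That gives 2 states.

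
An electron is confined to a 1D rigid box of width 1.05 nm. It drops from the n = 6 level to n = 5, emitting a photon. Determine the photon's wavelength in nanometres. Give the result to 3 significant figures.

λ = 330 nm

E_1 = h²/(8m_eL²) = 5.465×10^-20 J, so ΔE = (6² − 5²)E_1 = 6.011×10^-19 J.
λ = hc/ΔE = (6.626×10^-34·2.998×10^8)/6.011×10^-19 = 3.30×10^-7 m = 330 nm.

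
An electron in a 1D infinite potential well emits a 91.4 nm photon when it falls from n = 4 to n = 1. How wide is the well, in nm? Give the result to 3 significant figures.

The photon carries ΔE = hc/λ = 6.626×10^-34·2.998×10^8/9.14×10^-8 m = 2.173×10^-18 J.
Since ΔE = (4² − 1²)E_1, E_1 = 1.449×10^-19 J, and L = h/√(8m_eE_1) = 6.45×10^-10 m = 0.645 nm.

L = 0.645 nm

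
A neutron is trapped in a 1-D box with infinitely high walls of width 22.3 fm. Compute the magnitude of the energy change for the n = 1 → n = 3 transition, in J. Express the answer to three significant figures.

|ΔE| = 5.27×10^-13 J

E_1 = h²/(8m_nL²) = 6.589×10^-14 J.
|ΔE| = |1² − 3²|·E_1 = 8·6.589×10^-14 J = 5.27×10^-13 J.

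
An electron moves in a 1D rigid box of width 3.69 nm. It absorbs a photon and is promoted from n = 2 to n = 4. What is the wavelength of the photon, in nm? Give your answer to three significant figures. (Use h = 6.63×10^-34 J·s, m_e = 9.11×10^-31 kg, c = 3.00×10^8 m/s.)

λ = 3.74×10^3 nm

E_1 = h²/(8m_eL²) = 4.430×10^-21 J, so ΔE = (4² − 2²)E_1 = 5.316×10^-20 J.
λ = hc/ΔE = (6.63×10^-34·3.00×10^8)/5.316×10^-20 = 3.74×10^-6 m = 3.74×10^3 nm.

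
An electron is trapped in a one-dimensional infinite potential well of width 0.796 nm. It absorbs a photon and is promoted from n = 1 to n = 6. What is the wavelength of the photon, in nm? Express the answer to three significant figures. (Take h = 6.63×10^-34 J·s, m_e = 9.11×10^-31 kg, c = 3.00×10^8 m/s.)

λ = 59.7 nm

E_1 = h²/(8m_eL²) = 9.519×10^-20 J, so ΔE = (6² − 1²)E_1 = 3.332×10^-18 J.
λ = hc/ΔE = (6.63×10^-34·3.00×10^8)/3.332×10^-18 = 5.97×10^-8 m = 59.7 nm.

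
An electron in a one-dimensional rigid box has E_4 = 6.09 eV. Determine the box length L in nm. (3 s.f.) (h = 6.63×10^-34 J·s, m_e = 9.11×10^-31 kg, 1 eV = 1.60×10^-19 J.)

L = 0.995 nm

From E_n = n²h²/(8m_eL²), L = n·h/√(8m_eE_n).
E_4 = 6.09 eV = 9.744×10^-19 J, so L = 4·6.63×10^-34/√(8·9.11×10^-31·9.744×10^-19) = 9.95×10^-10 m = 0.995 nm.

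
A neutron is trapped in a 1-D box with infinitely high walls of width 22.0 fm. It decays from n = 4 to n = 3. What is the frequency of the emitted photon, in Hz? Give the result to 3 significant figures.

E_1 = h²/(8m_nL²) = 6.769×10^-14 J and ΔE = (4² − 3²)E_1 = 4.738×10^-13 J.
f = ΔE/h = 4.738×10^-13/6.626×10^-34 = 7.15×10^20 Hz.

f = 7.15×10^20 Hz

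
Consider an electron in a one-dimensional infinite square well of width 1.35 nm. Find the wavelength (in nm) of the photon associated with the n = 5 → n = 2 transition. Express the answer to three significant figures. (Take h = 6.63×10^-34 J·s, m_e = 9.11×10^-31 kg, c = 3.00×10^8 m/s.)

λ = 286 nm

E_1 = h²/(8m_eL²) = 3.309×10^-20 J, so ΔE = (5² − 2²)E_1 = 6.949×10^-19 J.
λ = hc/ΔE = (6.63×10^-34·3.00×10^8)/6.949×10^-19 = 2.86×10^-7 m = 286 nm.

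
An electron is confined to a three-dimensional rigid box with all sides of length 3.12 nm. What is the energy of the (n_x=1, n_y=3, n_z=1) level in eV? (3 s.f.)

For a 3D rectangular well E = (h²/8m_e)·Σ n_i²/L_i² = (6.626×10^-34)²/(8·9.109×10^-31) · [1²/(3.12 nm)² + 3²/(3.12 nm)² + 1²/(3.12 nm)²].
Evaluating gives E = 6.808×10^-20 J = 0.425 eV.

E = 0.425 eV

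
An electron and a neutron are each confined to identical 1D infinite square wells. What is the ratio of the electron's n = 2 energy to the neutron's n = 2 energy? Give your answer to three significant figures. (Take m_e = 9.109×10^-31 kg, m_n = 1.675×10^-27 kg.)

E_n ∝ 1/m at fixed n and L, so the ratio is m_n/m_e = 1.675×10^-27/9.109×10^-31 = 1.84×10^3.

1.84×10^3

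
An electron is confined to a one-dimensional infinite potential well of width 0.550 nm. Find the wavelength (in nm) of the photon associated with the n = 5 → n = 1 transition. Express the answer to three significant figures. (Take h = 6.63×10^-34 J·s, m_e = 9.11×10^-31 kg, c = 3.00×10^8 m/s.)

λ = 41.6 nm

E_1 = h²/(8m_eL²) = 1.994×10^-19 J, so ΔE = (5² − 1²)E_1 = 4.786×10^-18 J.
λ = hc/ΔE = (6.63×10^-34·3.00×10^8)/4.786×10^-18 = 4.16×10^-8 m = 41.6 nm.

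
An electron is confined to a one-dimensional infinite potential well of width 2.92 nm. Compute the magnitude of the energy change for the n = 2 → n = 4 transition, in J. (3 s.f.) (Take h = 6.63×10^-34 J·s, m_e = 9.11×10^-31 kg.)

|ΔE| = 8.49×10^-20 J

E_1 = h²/(8m_eL²) = 7.074×10^-21 J.
|ΔE| = |2² − 4²|·E_1 = 12·7.074×10^-21 J = 8.49×10^-20 J.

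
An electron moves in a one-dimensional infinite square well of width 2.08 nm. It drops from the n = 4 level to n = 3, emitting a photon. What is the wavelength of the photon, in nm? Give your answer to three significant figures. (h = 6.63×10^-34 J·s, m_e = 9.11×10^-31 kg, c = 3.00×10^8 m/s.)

λ = 2.04×10^3 nm

E_1 = h²/(8m_eL²) = 1.394×10^-20 J, so ΔE = (4² − 3²)E_1 = 9.758×10^-20 J.
λ = hc/ΔE = (6.63×10^-34·3.00×10^8)/9.758×10^-20 = 2.04×10^-6 m = 2.04×10^3 nm.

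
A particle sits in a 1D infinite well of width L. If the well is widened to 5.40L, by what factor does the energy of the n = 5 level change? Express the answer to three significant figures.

0.0343

E_n ∝ 1/L², so the energy scales by 1/5.40² = 0.0343.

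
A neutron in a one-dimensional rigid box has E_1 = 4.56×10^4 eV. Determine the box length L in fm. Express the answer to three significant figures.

L = 67.0 fm

From E_n = n²h²/(8m_nL²), L = n·h/√(8m_nE_n).
E_1 = 4.56×10^4 eV = 7.305×10^-15 J, so L = 1·6.626×10^-34/√(8·1.675×10^-27·7.305×10^-15) = 6.70×10^-14 m = 67.0 fm.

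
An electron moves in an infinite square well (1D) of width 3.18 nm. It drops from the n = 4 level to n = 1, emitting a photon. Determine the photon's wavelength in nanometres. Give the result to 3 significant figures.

E_1 = h²/(8m_eL²) = 5.958×10^-21 J, so ΔE = (4² − 1²)E_1 = 8.937×10^-20 J.
λ = hc/ΔE = (6.626×10^-34·2.998×10^8)/8.937×10^-20 = 2.22×10^-6 m = 2.22×10^3 nm.

λ = 2.22×10^3 nm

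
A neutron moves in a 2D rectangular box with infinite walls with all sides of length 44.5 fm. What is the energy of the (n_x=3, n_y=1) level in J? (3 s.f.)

For a 2D rectangular well E = (h²/8m_n)·Σ n_i²/L_i² = (6.626×10^-34)²/(8·1.675×10^-27) · [3²/(44.5 fm)² + 1²/(44.5 fm)²].
Evaluating gives E = 1.65×10^-13 J.

E = 1.65×10^-13 J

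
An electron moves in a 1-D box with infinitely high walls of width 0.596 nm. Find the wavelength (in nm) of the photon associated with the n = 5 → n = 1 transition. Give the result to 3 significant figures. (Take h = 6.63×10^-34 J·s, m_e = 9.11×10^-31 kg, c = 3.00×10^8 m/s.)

λ = 48.8 nm

E_1 = h²/(8m_eL²) = 1.698×10^-19 J, so ΔE = (5² − 1²)E_1 = 4.075×10^-18 J.
λ = hc/ΔE = (6.63×10^-34·3.00×10^8)/4.075×10^-18 = 4.88×10^-8 m = 48.8 nm.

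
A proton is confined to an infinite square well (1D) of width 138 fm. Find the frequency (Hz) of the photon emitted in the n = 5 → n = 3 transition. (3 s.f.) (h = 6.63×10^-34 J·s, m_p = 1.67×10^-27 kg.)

E_1 = h²/(8m_pL²) = 1.728×10^-15 J and ΔE = (5² − 3²)E_1 = 2.765×10^-14 J.
f = ΔE/h = 2.765×10^-14/6.63×10^-34 = 4.17×10^19 Hz.

f = 4.17×10^19 Hz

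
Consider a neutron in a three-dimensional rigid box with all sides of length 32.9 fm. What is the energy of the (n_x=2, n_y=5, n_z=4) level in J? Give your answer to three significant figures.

E = 1.36×10^-12 J

For a 3D rectangular well E = (h²/8m_n)·Σ n_i²/L_i² = (6.626×10^-34)²/(8·1.675×10^-27) · [2²/(32.9 fm)² + 5²/(32.9 fm)² + 4²/(32.9 fm)²].
Evaluating gives E = 1.36×10^-12 J.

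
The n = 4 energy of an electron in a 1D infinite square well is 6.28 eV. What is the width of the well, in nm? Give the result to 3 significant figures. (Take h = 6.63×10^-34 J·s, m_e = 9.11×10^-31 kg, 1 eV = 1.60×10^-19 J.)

L = 0.980 nm

From E_n = n²h²/(8m_eL²), L = n·h/√(8m_eE_n).
E_4 = 6.28 eV = 1.005×10^-18 J, so L = 4·6.63×10^-34/√(8·9.11×10^-31·1.005×10^-18) = 9.80×10^-10 m = 0.980 nm.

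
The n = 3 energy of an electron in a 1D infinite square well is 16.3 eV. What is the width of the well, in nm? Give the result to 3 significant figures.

From E_n = n²h²/(8m_eL²), L = n·h/√(8m_eE_n).
E_3 = 16.3 eV = 2.611×10^-18 J, so L = 3·6.626×10^-34/√(8·9.109×10^-31·2.611×10^-18) = 4.56×10^-10 m = 0.456 nm.

L = 0.456 nm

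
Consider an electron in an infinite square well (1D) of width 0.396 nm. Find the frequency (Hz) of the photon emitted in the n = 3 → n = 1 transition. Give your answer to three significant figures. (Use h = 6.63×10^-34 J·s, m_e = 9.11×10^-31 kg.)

E_1 = h²/(8m_eL²) = 3.846×10^-19 J and ΔE = (3² − 1²)E_1 = 3.077×10^-18 J.
f = ΔE/h = 3.077×10^-18/6.63×10^-34 = 4.64×10^15 Hz.

f = 4.64×10^15 Hz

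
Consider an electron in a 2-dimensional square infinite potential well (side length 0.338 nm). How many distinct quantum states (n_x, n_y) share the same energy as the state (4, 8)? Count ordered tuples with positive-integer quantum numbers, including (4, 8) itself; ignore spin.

The level has n_x² + n_y² = 80. The ordered positive-integer solutions are (4, 8), (8, 4).
That gives 2 states.

degeneracy = 2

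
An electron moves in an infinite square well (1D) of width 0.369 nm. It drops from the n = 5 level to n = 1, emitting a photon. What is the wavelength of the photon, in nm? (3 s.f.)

E_1 = h²/(8m_eL²) = 4.425×10^-19 J, so ΔE = (5² − 1²)E_1 = 1.062×10^-17 J.
λ = hc/ΔE = (6.626×10^-34·2.998×10^8)/1.062×10^-17 = 1.87×10^-8 m = 18.7 nm.

λ = 18.7 nm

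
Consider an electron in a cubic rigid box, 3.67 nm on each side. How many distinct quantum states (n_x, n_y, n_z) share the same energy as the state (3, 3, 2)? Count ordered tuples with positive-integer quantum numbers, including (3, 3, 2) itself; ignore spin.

degeneracy = 3

The level has n_x² + n_y² + n_z² = 22. The ordered positive-integer solutions are (2, 3, 3), (3, 2, 3), (3, 3, 2).
That gives 3 states.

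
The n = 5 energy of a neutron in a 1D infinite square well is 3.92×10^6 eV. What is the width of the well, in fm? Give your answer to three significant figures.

L = 36.1 fm

From E_n = n²h²/(8m_nL²), L = n·h/√(8m_nE_n).
E_5 = 3.92×10^6 eV = 6.280×10^-13 J, so L = 5·6.626×10^-34/√(8·1.675×10^-27·6.280×10^-13) = 3.61×10^-14 m = 36.1 fm.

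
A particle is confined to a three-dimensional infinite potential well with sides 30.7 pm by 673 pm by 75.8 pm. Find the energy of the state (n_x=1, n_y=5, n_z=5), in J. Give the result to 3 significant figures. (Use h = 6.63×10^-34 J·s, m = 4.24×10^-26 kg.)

E = 7.09×10^-21 J

For a 3D rectangular well E = (h²/8m)·Σ n_i²/L_i² = (6.63×10^-34)²/(8·4.24×10^-26) · [1²/(30.7 pm)² + 5²/(673 pm)² + 5²/(75.8 pm)²].
Evaluating gives E = 7.09×10^-21 J.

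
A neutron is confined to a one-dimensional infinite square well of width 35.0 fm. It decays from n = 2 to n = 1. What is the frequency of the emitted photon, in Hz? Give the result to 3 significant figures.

f = 1.21×10^20 Hz

E_1 = h²/(8m_nL²) = 2.675×10^-14 J and ΔE = (2² − 1²)E_1 = 8.025×10^-14 J.
f = ΔE/h = 8.025×10^-14/6.626×10^-34 = 1.21×10^20 Hz.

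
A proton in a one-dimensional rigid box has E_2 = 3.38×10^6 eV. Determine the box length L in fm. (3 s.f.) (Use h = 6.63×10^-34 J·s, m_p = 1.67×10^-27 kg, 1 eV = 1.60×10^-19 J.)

From E_n = n²h²/(8m_pL²), L = n·h/√(8m_pE_n).
E_2 = 3.38×10^6 eV = 5.408×10^-13 J, so L = 2·6.63×10^-34/√(8·1.67×10^-27·5.408×10^-13) = 1.56×10^-14 m = 15.6 fm.

L = 15.6 fm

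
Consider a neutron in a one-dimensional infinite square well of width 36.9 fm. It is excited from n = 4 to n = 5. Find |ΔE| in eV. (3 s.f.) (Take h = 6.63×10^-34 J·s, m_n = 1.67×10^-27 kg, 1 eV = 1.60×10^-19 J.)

|ΔE| = 1.36×10^6 eV

E_1 = h²/(8m_nL²) = 2.416×10^-14 J.
|ΔE| = |4² − 5²|·E_1 = 9·2.416×10^-14 J = 2.174×10^-13 J = 1.36×10^6 eV.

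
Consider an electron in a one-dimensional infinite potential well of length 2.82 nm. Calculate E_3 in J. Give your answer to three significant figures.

E_3 = 6.82×10^-20 J

For an infinite well E_n = n²h²/(8m_eL²), so E_1 = h²/(8m_eL²) = (6.626×10^-34)²/(8·9.109×10^-31·(2.82×10^-9 m)²) = 7.576×10^-21 J.
Then E_3 = 3²·E_1 = 9·7.576×10^-21 J = 6.82×10^-20 J.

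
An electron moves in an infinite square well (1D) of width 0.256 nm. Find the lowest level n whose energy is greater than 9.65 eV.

E_1 = h²/(8m_eL²) = 9.193×10^-19 J = 5.738 eV.
Need n² > 9.65/5.738 = 1.682, i.e. n > 1.297.
The smallest integer satisfying this is n = 2.

n = 2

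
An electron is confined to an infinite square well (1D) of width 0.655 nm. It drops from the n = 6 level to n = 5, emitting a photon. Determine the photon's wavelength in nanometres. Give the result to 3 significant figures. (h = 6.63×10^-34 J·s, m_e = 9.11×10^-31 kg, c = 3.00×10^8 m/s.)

E_1 = h²/(8m_eL²) = 1.406×10^-19 J, so ΔE = (6² − 5²)E_1 = 1.547×10^-18 J.
λ = hc/ΔE = (6.63×10^-34·3.00×10^8)/1.547×10^-18 = 1.29×10^-7 m = 129 nm.

λ = 129 nm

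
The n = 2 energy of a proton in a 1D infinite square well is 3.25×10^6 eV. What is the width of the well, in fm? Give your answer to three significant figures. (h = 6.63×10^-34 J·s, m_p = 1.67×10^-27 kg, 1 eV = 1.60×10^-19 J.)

From E_n = n²h²/(8m_pL²), L = n·h/√(8m_pE_n).
E_2 = 3.25×10^6 eV = 5.200×10^-13 J, so L = 2·6.63×10^-34/√(8·1.67×10^-27·5.200×10^-13) = 1.59×10^-14 m = 15.9 fm.

L = 15.9 fm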